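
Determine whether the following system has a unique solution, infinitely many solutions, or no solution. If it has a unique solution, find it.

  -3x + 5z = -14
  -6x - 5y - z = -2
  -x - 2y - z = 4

x = 3, y = -3, z = -1

Row-reduce the augmented matrix:
R1 ← R1 / (-3).
R2 ← R2 + 6·R1.
R3 ← R3 + 1·R1.
R2 ← R2 / (-5).
R3 ← R3 + 2·R2.
R3 ← R3 / (26/15).
R1 ← R1 + 5/3·R3.
R2 ← R2 − 11/5·R3.
Reading off the reduced rows gives x = 3, y = -3, z = -1.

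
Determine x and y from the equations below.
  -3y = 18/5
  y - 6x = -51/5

Row-reduce the augmented matrix:
Swap R1 and R2.
R1 ← R1 / (-6).
R2 ← R2 / (-3).
R1 ← R1 + 1/6·R2.
Reading off the reduced rows gives x = 3/2, y = -6/5.

x = 3/2, y = -6/5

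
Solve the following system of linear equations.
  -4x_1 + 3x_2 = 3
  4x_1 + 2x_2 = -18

x_1 = -3, x_2 = -3

Row-reduce the augmented matrix:
R1 ← R1 / (-4).
R2 ← R2 − 4·R1.
R2 ← R2 / (5).
R1 ← R1 + 3/4·R2.
Reading off the reduced rows gives x_1 = -3, x_2 = -3.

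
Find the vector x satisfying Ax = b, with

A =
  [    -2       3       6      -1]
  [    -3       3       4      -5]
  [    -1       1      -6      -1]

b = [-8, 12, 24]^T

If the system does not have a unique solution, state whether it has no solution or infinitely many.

infinitely many solutions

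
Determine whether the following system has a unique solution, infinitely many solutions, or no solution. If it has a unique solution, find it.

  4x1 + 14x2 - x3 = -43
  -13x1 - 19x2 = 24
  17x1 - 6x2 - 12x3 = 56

x1 = 4, x2 = -4, x3 = 3

Row-reduce the augmented matrix:
R1 ← R1 / (4).
R2 ← R2 + 13·R1.
R3 ← R3 − 17·R1.
R2 ← R2 / (53/2).
R1 ← R1 − 7/2·R2.
R3 ← R3 + 131/2·R2.
R3 ← R3 / (-1673/106).
R1 ← R1 − 19/106·R3.
R2 ← R2 + 13/106·R3.
Reading off the reduced rows gives x1 = 4, x2 = -4, x3 = 3.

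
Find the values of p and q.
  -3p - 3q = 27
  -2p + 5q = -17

Row-reduce the augmented matrix:
R1 ← R1 / (-3).
R2 ← R2 + 2·R1.
R2 ← R2 / (7).
R1 ← R1 − 1·R2.
Reading off the reduced rows gives p = -4, q = -5.

p = -4, q = -5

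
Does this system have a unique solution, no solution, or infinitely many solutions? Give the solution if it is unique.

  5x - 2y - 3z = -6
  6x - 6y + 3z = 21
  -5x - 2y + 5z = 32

x = -3, y = -6, z = 1

Row-reduce the augmented matrix:
R1 ← R1 / (5).
R2 ← R2 − 6·R1.
R3 ← R3 + 5·R1.
R2 ← R2 / (-18/5).
R1 ← R1 + 2/5·R2.
R3 ← R3 + 4·R2.
R3 ← R3 / (-16/3).
R1 ← R1 + 4/3·R3.
R2 ← R2 + 11/6·R3.
Reading off the reduced rows gives x = -3, y = -6, z = 1.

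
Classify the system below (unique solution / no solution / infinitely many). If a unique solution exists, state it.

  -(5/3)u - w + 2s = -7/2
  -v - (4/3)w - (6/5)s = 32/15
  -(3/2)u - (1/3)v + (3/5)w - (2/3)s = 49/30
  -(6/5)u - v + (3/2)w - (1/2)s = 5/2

Row-reduce the augmented matrix:
R1 ← R1 / (-5/3).
R3 ← R3 + 3/2·R1.
R4 ← R4 + 6/5·R1.
R2 ← R2 / (-1).
R3 ← R3 + 1/3·R2.
R4 ← R4 + 1·R2.
R3 ← R3 / (35/18).
R1 ← R1 − 3/5·R3.
R2 ← R2 − 4/3·R3.
R4 ← R4 − 533/150·R3.
R4 ← R4 / (26571/8750).
R1 ← R1 + 492/875·R4.
R2 ← R2 − 458/175·R4.
R3 ← R3 + 186/175·R4.
Reading off the reduced rows gives u = 0, v = -1, w = 1/2, s = -3/2.

u = 0, v = -1, w = 1/2, s = -3/2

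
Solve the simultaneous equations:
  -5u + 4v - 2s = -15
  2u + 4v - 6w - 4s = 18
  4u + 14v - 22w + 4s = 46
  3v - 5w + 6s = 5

Row-reduce:
R1 ← R1 / (-5).
R2 ← R2 − 2·R1.
R3 ← R3 − 4·R1.
R2 ← R2 / (28/5).
R1 ← R1 + 4/5·R2.
R3 ← R3 − 86/5·R2.
R4 ← R4 − 3·R2.
R3 ← R3 / (-25/7).
R1 ← R1 + 6/7·R3.
R2 ← R2 + 15/14·R3.
R4 ← R4 + 25/14·R3.
Rank is 3 with 4 unknowns, leaving s free.

infinitely many solutions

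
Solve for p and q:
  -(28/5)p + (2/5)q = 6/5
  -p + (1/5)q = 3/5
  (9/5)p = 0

p = 0, q = 3

Row-reduce the augmented matrix:
R1 ← R1 / (-28/5).
R2 ← R2 + 1·R1.
R3 ← R3 − 9/5·R1.
R2 ← R2 / (9/70).
R1 ← R1 + 1/14·R2.
R3 ← R3 − 9/70·R2.
R3 reduces to 0 = 0, so the extra equation is consistent.
Reading off the reduced rows gives p = 0, q = 3.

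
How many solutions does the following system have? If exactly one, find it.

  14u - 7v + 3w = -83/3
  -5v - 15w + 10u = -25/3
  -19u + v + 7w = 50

u = -3, v = -7/3, w = -2/3

Row-reduce the augmented matrix:
R1 ← R1 / (14).
R2 ← R2 − 10·R1.
R3 ← R3 + 19·R1.
Swap R2 and R3.
R2 ← R2 / (-17/2).
R1 ← R1 + 1/2·R2.
R3 ← R3 / (-120/7).
R1 ← R1 + 52/119·R3.
R2 ← R2 + 155/119·R3.
Reading off the reduced rows gives u = -3, v = -7/3, w = -2/3.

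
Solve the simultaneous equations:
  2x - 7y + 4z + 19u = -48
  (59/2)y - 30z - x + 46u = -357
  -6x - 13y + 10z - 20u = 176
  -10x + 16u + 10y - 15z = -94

Row-reduce:
R1 ← R1 / (2).
R2 ← R2 + 1·R1.
R3 ← R3 + 6·R1.
R4 ← R4 + 10·R1.
R2 ← R2 / (26).
R1 ← R1 + 7/2·R2.
R3 ← R3 + 34·R2.
R4 ← R4 + 25·R2.
R3 ← R3 / (-190/13).
R1 ← R1 + 23/13·R3.
R2 ← R2 + 14/13·R3.
R4 ← R4 + 285/13·R3.
Row 4 reduces to 0 = -1, a contradiction. The system is inconsistent.

no solution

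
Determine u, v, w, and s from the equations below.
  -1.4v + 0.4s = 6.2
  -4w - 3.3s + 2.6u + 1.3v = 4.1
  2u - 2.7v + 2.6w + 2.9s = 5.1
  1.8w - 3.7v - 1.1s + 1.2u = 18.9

u = 0, v = -5, w = -1, s = -2

Row-reduce the augmented matrix:
Swap R1 and R2.
R1 ← R1 / (13/5).
R3 ← R3 − 2·R1.
R4 ← R4 − 6/5·R1.
R2 ← R2 / (-7/5).
R1 ← R1 − 1/2·R2.
R3 ← R3 + 37/10·R2.
R4 ← R4 + 43/10·R2.
R3 ← R3 / (369/65).
R1 ← R1 + 20/13·R3.
R4 ← R4 − 237/65·R3.
R4 ← R4 / (-742/205).
R1 ← R1 − 5/82·R4.
R2 ← R2 + 2/7·R4.
R3 ← R3 − 443/574·R4.
Reading off the reduced rows gives u = 0, v = -5, w = -1, s = -2.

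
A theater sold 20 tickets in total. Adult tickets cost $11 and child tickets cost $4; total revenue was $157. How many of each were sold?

adult tickets: 11, child tickets: 9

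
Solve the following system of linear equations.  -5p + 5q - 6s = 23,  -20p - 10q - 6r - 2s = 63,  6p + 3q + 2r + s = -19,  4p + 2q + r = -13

Row-reduce:
R1 ← R1 / (-5).
R2 ← R2 + 20·R1.
R3 ← R3 − 6·R1.
R4 ← R4 − 4·R1.
R2 ← R2 / (-30).
R1 ← R1 + 1·R2.
R3 ← R3 − 9·R2.
R4 ← R4 − 6·R2.
R3 ← R3 / (1/5).
R1 ← R1 − 1/5·R3.
R2 ← R2 − 1/5·R3.
R4 ← R4 + 1/5·R3.
Row 4 reduces to 0 = -1/2, a contradiction. The system is inconsistent.

no solution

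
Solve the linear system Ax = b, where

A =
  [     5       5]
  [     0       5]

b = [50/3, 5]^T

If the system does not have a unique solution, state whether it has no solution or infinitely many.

Row-reduce the augmented matrix:
R1 ← R1 / (5).
R2 ← R2 / (5).
R1 ← R1 − 1·R2.
Reading off the reduced rows gives x_1 = 7/3, x_2 = 1.

x_1 = 7/3, x_2 = 1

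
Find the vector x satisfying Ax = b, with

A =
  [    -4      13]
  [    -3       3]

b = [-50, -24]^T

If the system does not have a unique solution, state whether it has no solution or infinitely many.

x_1 = 6, x_2 = -2

Row-reduce the augmented matrix:
R1 ← R1 / (-4).
R2 ← R2 + 3·R1.
R2 ← R2 / (-27/4).
R1 ← R1 + 13/4·R2.
Reading off the reduced rows gives x_1 = 6, x_2 = -2.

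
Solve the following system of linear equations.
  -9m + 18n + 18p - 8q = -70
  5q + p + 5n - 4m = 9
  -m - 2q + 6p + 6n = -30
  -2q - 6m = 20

Row-reduce:
R1 ← R1 / (-9).
R2 ← R2 + 4·R1.
R3 ← R3 + 1·R1.
R4 ← R4 + 6·R1.
R2 ← R2 / (-3).
R1 ← R1 + 2·R2.
R3 ← R3 − 4·R2.
R4 ← R4 + 12·R2.
R3 ← R3 / (-16/3).
R1 ← R1 − 8/3·R3.
R2 ← R2 − 7/3·R3.
R4 ← R4 − 16·R3.
Rank is 3 with 4 unknowns, leaving q free.

infinitely many solutions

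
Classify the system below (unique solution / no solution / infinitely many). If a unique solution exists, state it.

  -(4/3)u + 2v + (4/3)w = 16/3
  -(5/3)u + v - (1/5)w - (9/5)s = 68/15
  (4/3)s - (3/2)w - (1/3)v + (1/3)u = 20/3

infinitely many solutions

Row-reduce:
R1 ← R1 / (-4/3).
R2 ← R2 + 5/3·R1.
R3 ← R3 − 1/3·R1.
R2 ← R2 / (-3/2).
R1 ← R1 + 3/2·R2.
R3 ← R3 − 1/6·R2.
R3 ← R3 / (-371/270).
R1 ← R1 − 13/15·R3.
R2 ← R2 − 56/45·R3.
Rank is 3 with 4 unknowns, leaving s free.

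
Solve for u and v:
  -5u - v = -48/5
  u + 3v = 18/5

u = 9/5, v = 3/5

Row-reduce the augmented matrix:
R1 ← R1 / (-5).
R2 ← R2 − 1·R1.
R2 ← R2 / (14/5).
R1 ← R1 − 1/5·R2.
Reading off the reduced rows gives u = 9/5, v = 3/5.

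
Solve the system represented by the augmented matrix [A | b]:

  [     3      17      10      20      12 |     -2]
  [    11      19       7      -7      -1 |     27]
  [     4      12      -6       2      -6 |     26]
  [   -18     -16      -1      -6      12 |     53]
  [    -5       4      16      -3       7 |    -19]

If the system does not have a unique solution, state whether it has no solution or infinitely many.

x_1 = -1, x_2 = 3, x_3 = -5, x_4 = -3, x_5 = 5

Row-reduce the augmented matrix:
R1 ← R1 / (3).
R2 ← R2 − 11·R1.
R3 ← R3 − 4·R1.
R4 ← R4 + 18·R1.
R5 ← R5 + 5·R1.
R2 ← R2 / (-130/3).
R1 ← R1 − 17/3·R2.
R3 ← R3 + 32/3·R2.
R4 ← R4 − 86·R2.
R5 ← R5 − 97/3·R2.
R3 ← R3 / (-782/65).
R1 ← R1 + 71/130·R3.
R2 ← R2 − 89/130·R3.
R4 ← R4 − 8/65·R3.
R5 ← R5 − 1369/130·R3.
R4 ← R4 / (-17783/391).
R1 ← R1 + 1414/391·R4.
R2 ← R2 − 616/391·R4.
R3 ← R3 − 159/391·R4.
R5 ← R5 + 13251/391·R4.
R5 ← R5 / (-215171/17783).
R1 ← R1 + 17033/17783·R5.
R2 ← R2 − 4075/17783·R5.
R3 ← R3 − 15284/17783·R5.
R4 ← R4 − 2119/17783·R5.
Reading off the reduced rows gives x_1 = -1, x_2 = 3, x_3 = -5, x_4 = -3, x_5 = 5.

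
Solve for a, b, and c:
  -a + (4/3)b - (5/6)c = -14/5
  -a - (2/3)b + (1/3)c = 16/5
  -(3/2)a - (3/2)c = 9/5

a = -6/5, b = -3, c = 0

Row-reduce the augmented matrix:
R1 ← R1 / (-1).
R2 ← R2 + 1·R1.
R3 ← R3 + 3/2·R1.
R2 ← R2 / (-2).
R1 ← R1 + 4/3·R2.
R3 ← R3 + 2·R2.
R3 ← R3 / (-17/12).
R1 ← R1 − 1/18·R3.
R2 ← R2 + 7/12·R3.
Reading off the reduced rows gives a = -6/5, b = -3, c = 0.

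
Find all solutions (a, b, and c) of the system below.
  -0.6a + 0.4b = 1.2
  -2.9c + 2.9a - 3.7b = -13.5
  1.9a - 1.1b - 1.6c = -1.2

Row-reduce the augmented matrix:
R1 ← R1 / (-3/5).
R2 ← R2 − 29/10·R1.
R3 ← R3 − 19/10·R1.
R2 ← R2 / (-53/30).
R1 ← R1 + 2/3·R2.
R3 ← R3 − 1/6·R2.
R3 ← R3 / (-993/530).
R1 ← R1 − 58/53·R3.
R2 ← R2 − 87/53·R3.
Reading off the reduced rows gives a = 2, b = 6, c = -1.

a = 2, b = 6, c = -1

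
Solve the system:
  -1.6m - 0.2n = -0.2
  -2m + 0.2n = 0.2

m = 0, n = 1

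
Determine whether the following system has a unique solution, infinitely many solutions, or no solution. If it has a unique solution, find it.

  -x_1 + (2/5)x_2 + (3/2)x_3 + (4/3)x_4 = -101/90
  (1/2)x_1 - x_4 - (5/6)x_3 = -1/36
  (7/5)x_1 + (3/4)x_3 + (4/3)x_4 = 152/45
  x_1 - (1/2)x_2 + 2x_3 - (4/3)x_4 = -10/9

x_1 = 3/2, x_2 = -1, x_3 = -2/3, x_4 = 4/3

Row-reduce the augmented matrix:
R1 ← R1 / (-1).
R2 ← R2 − 1/2·R1.
R3 ← R3 − 7/5·R1.
R4 ← R4 − 1·R1.
R2 ← R2 / (1/5).
R1 ← R1 + 2/5·R2.
R3 ← R3 − 14/25·R2.
R4 ← R4 + 1/10·R2.
R3 ← R3 / (37/12).
R1 ← R1 + 5/3·R3.
R2 ← R2 + 5/12·R3.
R4 ← R4 − 83/24·R3.
R4 ← R4 / (-1777/370).
R1 ← R1 − 26/111·R4.
R2 ← R2 + 41/37·R4.
R3 ← R3 − 248/185·R4.
Reading off the reduced rows gives x_1 = 3/2, x_2 = -1, x_3 = -2/3, x_4 = 4/3.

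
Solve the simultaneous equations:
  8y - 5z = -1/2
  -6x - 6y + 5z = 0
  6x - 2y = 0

no solution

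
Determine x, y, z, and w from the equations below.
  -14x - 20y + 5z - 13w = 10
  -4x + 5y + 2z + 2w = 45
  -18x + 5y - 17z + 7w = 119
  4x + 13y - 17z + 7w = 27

Row-reduce the augmented matrix:
R1 ← R1 / (-14).
R2 ← R2 + 4·R1.
R3 ← R3 + 18·R1.
R4 ← R4 − 4·R1.
R2 ← R2 / (75/7).
R1 ← R1 − 10/7·R2.
R3 ← R3 − 215/7·R2.
R4 ← R4 − 51/7·R2.
R3 ← R3 / (-376/15).
R1 ← R1 + 13/30·R3.
R2 ← R2 − 4/75·R3.
R4 ← R4 + 399/25·R3.
R4 ← R4 / (-4953/940).
R1 ← R1 − 15/376·R4.
R2 ← R2 − 129/235·R4.
R3 ← R3 + 55/188·R4.
Reading off the reduced rows gives x = -6, y = 5, z = 0, w = -2.

x = -6, y = 5, z = 0, w = -2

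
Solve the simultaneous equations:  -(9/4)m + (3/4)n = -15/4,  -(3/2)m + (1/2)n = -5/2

infinitely many solutions

Row-reduce:
R1 ← R1 / (-9/4).
R2 ← R2 + 3/2·R1.
Rank is 1 with 2 unknowns, leaving n free.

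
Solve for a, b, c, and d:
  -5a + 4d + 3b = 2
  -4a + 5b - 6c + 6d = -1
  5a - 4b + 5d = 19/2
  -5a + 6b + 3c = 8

Row-reduce the augmented matrix:
R1 ← R1 / (-5).
R2 ← R2 + 4·R1.
R3 ← R3 − 5·R1.
R4 ← R4 + 5·R1.
R2 ← R2 / (13/5).
R1 ← R1 + 3/5·R2.
R3 ← R3 + 1·R2.
R4 ← R4 − 3·R2.
R3 ← R3 / (-30/13).
R1 ← R1 + 18/13·R3.
R2 ← R2 + 30/13·R3.
R4 ← R4 − 129/13·R3.
R4 ← R4 / (361/10).
R1 ← R1 + 31/5·R4.
R2 ← R2 + 9·R4.
R3 ← R3 + 131/30·R4.
Reading off the reduced rows gives a = 2, b = 2, c = 2, d = 3/2.

a = 2, b = 2, c = 2, d = 3/2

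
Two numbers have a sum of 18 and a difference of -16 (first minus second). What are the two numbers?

Let x = first number, y = second number.
  x + y = 18
  x - y = -16
From equation 1: x = 18 − y.
Substitute into equation 2 and solve: y = 17.
Then x = 1.

first number: 1, second number: 17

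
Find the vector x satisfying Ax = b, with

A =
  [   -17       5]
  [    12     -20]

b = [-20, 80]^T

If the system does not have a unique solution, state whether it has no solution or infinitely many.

x_1 = 0, x_2 = -4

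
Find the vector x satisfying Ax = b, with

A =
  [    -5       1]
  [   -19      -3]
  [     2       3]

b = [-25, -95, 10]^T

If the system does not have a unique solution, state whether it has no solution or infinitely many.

Row-reduce the augmented matrix:
R1 ← R1 / (-5).
R2 ← R2 + 19·R1.
R3 ← R3 − 2·R1.
R2 ← R2 / (-34/5).
R1 ← R1 + 1/5·R2.
R3 ← R3 − 17/5·R2.
R3 reduces to 0 = 0, so the extra equation is consistent.
Reading off the reduced rows gives x_1 = 5, x_2 = 0.

x_1 = 5, x_2 = 0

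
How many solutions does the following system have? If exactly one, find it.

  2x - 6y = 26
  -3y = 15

Row-reduce the augmented matrix:
R1 ← R1 / (2).
R2 ← R2 / (-3).
R1 ← R1 + 3·R2.
Reading off the reduced rows gives x = -2, y = -5.

x = -2, y = -5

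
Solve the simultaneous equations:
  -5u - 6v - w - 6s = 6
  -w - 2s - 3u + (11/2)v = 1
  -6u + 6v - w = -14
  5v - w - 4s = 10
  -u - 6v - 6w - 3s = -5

no solution

Row-reduce:
R1 ← R1 / (-5).
R2 ← R2 + 3·R1.
R3 ← R3 + 6·R1.
R5 ← R5 + 1·R1.
R2 ← R2 / (91/10).
R1 ← R1 − 6/5·R2.
R3 ← R3 − 66/5·R2.
R4 ← R4 − 5·R2.
R5 ← R5 + 24/5·R2.
R3 ← R3 / (71/91).
R1 ← R1 − 23/91·R3.
R2 ← R2 + 4/91·R3.
R4 ← R4 + 71/91·R3.
R5 ← R5 + 547/91·R3.
Swap R4 and R5.
R4 ← R4 / (2601/71).
R1 ← R1 + 42/71·R4.
R2 ← R2 − 32/71·R4.
R3 ← R3 − 444/71·R4.
Row 5 reduces to 0 = -6, a contradiction. The system is inconsistent.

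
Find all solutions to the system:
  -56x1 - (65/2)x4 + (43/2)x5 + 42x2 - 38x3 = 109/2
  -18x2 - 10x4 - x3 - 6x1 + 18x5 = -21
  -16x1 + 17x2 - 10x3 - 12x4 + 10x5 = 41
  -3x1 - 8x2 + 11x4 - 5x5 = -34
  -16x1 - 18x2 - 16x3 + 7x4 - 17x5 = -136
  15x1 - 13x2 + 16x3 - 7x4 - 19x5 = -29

no solution

Row-reduce:
R1 ← R1 / (-56).
R2 ← R2 + 6·R1.
R3 ← R3 + 16·R1.
R4 ← R4 + 3·R1.
R5 ← R5 + 16·R1.
R6 ← R6 − 15·R1.
R2 ← R2 / (-45/2).
R1 ← R1 + 3/4·R2.
R3 ← R3 − 5·R2.
R4 ← R4 + 41/4·R2.
R5 ← R5 + 30·R2.
R6 ← R6 + 7/4·R2.
R3 ← R3 / (97/63).
R1 ← R1 − 121/210·R3.
R2 ← R2 + 43/315·R3.
R4 ← R4 − 401/630·R3.
R5 ← R5 + 194/21·R3.
R6 ← R6 − 3517/630·R3.
R4 ← R4 / (67633/3880).
R1 ← R1 − 9139/3880·R4.
R2 ← R2 + 77/970·R4.
R3 ← R3 + 1049/388·R4.
R6 ← R6 + 409/3880·R4.
Swap R5 and R6.
R5 ← R5 / (-2785998/67633).
R1 ← R1 + 97940/67633·R5.
R2 ← R2 + 8170/67633·R5.
R3 ← R3 − 151256/67633·R5.
R4 ← R4 + 63395/67633·R5.
Row 6 reduces to 0 = 1, a contradiction. The system is inconsistent.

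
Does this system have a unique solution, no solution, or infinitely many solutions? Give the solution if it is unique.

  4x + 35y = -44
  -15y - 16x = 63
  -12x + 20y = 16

Row-reduce:
R1 ← R1 / (4).
R2 ← R2 + 16·R1.
R3 ← R3 + 12·R1.
R2 ← R2 / (125).
R1 ← R1 − 35/4·R2.
R3 ← R3 − 125·R2.
Row 3 reduces to 0 = -3, a contradiction. The system is inconsistent.

no solution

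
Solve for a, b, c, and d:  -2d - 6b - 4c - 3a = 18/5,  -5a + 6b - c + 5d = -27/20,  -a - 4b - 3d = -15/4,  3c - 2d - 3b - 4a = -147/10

Row-reduce the augmented matrix:
R1 ← R1 / (-3).
R2 ← R2 + 5·R1.
R3 ← R3 + 1·R1.
R4 ← R4 + 4·R1.
R2 ← R2 / (16).
R1 ← R1 − 2·R2.
R3 ← R3 + 2·R2.
R4 ← R4 − 5·R2.
R3 ← R3 / (49/24).
R1 ← R1 − 5/8·R3.
R2 ← R2 − 17/48·R3.
R4 ← R4 − 105/16·R3.
R4 ← R4 / (31/14).
R1 ← R1 − 1/49·R4.
R2 ← R2 − 73/98·R4.
R3 ← R3 + 31/49·R4.
Reading off the reduced rows gives a = 3/2, b = 0, c = -12/5, d = 3/4.

a = 3/2, b = 0, c = -12/5, d = 3/4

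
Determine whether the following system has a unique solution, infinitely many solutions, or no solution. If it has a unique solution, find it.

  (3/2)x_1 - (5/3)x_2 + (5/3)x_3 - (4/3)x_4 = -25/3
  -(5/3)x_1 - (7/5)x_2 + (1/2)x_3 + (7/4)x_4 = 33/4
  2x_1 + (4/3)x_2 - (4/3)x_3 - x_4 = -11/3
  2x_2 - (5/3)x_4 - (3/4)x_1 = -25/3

Row-reduce the augmented matrix:
R1 ← R1 / (3/2).
R2 ← R2 + 5/3·R1.
R3 ← R3 − 2·R1.
R4 ← R4 + 3/4·R1.
R2 ← R2 / (-439/135).
R1 ← R1 + 10/9·R2.
R3 ← R3 − 32/9·R2.
R4 ← R4 − 7/6·R2.
R3 ← R3 / (-432/439).
R1 ← R1 − 135/439·R3.
R2 ← R2 + 635/878·R3.
R4 ← R4 − 2945/1756·R3.
R4 ← R4 / (-2131/5184).
R1 ← R1 + 31/48·R4.
R2 ← R2 + 2255/2592·R4.
R3 ← R3 + 1411/1296·R4.
Reading off the reduced rows gives x_1 = 0, x_2 = 0, x_3 = -1, x_4 = 5.

x_1 = 0, x_2 = 0, x_3 = -1, x_4 = 5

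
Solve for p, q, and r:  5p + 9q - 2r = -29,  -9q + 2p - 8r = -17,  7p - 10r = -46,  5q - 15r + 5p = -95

Row-reduce the augmented matrix:
R1 ← R1 / (5).
R2 ← R2 − 2·R1.
R3 ← R3 − 7·R1.
R4 ← R4 − 5·R1.
R2 ← R2 / (-63/5).
R1 ← R1 − 9/5·R2.
R3 ← R3 + 63/5·R2.
R4 ← R4 + 4·R2.
Swap R3 and R4.
R3 ← R3 / (-75/7).
R1 ← R1 + 10/7·R3.
R2 ← R2 − 4/7·R3.
R4 reduces to 0 = 0, so the extra equation is consistent.
Reading off the reduced rows gives p = 2, q = -3, r = 6.

p = 2, q = -3, r = 6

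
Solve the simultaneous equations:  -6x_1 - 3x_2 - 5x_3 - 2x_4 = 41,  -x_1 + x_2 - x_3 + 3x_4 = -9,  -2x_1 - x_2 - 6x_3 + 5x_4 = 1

infinitely many solutions

Row-reduce:
R1 ← R1 / (-6).
R2 ← R2 + 1·R1.
R3 ← R3 + 2·R1.
R2 ← R2 / (3/2).
R1 ← R1 − 1/2·R2.
R3 ← R3 / (-13/3).
R1 ← R1 − 8/9·R3.
R2 ← R2 + 1/9·R3.
Rank is 3 with 4 unknowns, leaving x_4 free.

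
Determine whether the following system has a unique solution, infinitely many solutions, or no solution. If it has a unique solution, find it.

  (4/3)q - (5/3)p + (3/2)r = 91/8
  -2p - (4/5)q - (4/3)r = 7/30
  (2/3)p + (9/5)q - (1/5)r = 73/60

p = -11/4, q = 2, r = 11/4

Row-reduce the augmented matrix:
R1 ← R1 / (-5/3).
R2 ← R2 + 2·R1.
R3 ← R3 − 2/3·R1.
R2 ← R2 / (-12/5).
R1 ← R1 + 4/5·R2.
R3 ← R3 − 7/3·R2.
R3 ← R3 / (-1429/540).
R1 ← R1 − 13/90·R3.
R2 ← R2 − 47/36·R3.
Reading off the reduced rows gives p = -11/4, q = 2, r = 11/4.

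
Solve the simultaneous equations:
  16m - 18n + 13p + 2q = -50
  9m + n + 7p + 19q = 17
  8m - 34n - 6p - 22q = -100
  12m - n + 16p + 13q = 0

Row-reduce:
R1 ← R1 / (16).
R2 ← R2 − 9·R1.
R3 ← R3 − 8·R1.
R4 ← R4 − 12·R1.
R2 ← R2 / (89/8).
R1 ← R1 + 9/8·R2.
R3 ← R3 + 25·R2.
R4 ← R4 − 25/2·R2.
R3 ← R3 / (-1175/89).
R1 ← R1 − 139/178·R3.
R2 ← R2 + 5/178·R3.
R4 ← R4 − 1175/178·R3.
Rank is 3 with 4 unknowns, leaving q free.

infinitely many solutions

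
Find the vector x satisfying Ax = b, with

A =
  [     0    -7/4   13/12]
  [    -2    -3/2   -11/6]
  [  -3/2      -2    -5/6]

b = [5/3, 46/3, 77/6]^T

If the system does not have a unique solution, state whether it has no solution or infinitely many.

no solution

Row-reduce:
Swap R1 and R2.
R1 ← R1 / (-2).
R3 ← R3 + 3/2·R1.
R2 ← R2 / (-7/4).
R1 ← R1 − 3/4·R2.
R3 ← R3 + 7/8·R2.
Row 3 reduces to 0 = 1/2, a contradiction. The system is inconsistent.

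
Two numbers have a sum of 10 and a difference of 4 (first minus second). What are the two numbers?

first number: 7, second number: 3

Let x = first number, y = second number.
  x + y = 10
  x - y = 4
Row-reduce the augmented matrix:
R2 ← R2 − 1·R1.
R2 ← R2 / (-2).
R1 ← R1 − 1·R2.
Reading off the reduced rows gives x = 7, y = 3.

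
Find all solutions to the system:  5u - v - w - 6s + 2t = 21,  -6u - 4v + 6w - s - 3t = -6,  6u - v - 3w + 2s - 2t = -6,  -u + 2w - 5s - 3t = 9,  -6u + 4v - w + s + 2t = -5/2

Row-reduce the augmented matrix:
R1 ← R1 / (5).
R2 ← R2 + 6·R1.
R3 ← R3 − 6·R1.
R4 ← R4 + 1·R1.
R5 ← R5 + 6·R1.
R2 ← R2 / (-26/5).
R1 ← R1 + 1/5·R2.
R3 ← R3 − 1/5·R2.
R4 ← R4 + 1/5·R2.
R5 ← R5 − 14/5·R2.
R3 ← R3 / (-21/13).
R1 ← R1 + 5/13·R3.
R2 ← R2 + 12/13·R3.
R4 ← R4 − 21/13·R3.
R5 ← R5 − 5/13·R3.
R4 ← R4 / (3).
R1 ← R1 + 3·R4.
R2 ← R2 + 7/2·R4.
R3 ← R3 + 11/2·R4.
R5 ← R5 + 17/2·R4.
R5 ← R5 / (-353/21).
R1 ← R1 + 116/21·R5.
R2 ← R2 + 116/21·R5.
R3 ← R3 + 212/21·R5.
R4 ← R4 + 7/3·R5.
Reading off the reduced rows gives u = 1, v = 1, w = 1, s = -5/2, t = 3/2.

u = 1, v = 1, w = 1, s = -5/2, t = 3/2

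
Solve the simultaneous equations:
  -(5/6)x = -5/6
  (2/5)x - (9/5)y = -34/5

x = 1, y = 4

Row-reduce the augmented matrix:
R1 ← R1 / (-5/6).
R2 ← R2 − 2/5·R1.
R2 ← R2 / (-9/5).
Reading off the reduced rows gives x = 1, y = 4.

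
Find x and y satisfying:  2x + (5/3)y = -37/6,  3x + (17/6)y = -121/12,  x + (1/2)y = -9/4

Row-reduce the augmented matrix:
R1 ← R1 / (2).
R2 ← R2 − 3·R1.
R3 ← R3 − 1·R1.
R2 ← R2 / (1/3).
R1 ← R1 − 5/6·R2.
R3 ← R3 + 1/3·R2.
R3 reduces to 0 = 0, so the extra equation is consistent.
Reading off the reduced rows gives x = -1, y = -5/2.

x = -1, y = -5/2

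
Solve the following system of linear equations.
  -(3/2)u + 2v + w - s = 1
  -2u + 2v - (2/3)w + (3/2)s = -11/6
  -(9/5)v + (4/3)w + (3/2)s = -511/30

Row-reduce:
R1 ← R1 / (-3/2).
R2 ← R2 + 2·R1.
R2 ← R2 / (-2/3).
R1 ← R1 + 4/3·R2.
R3 ← R3 + 9/5·R2.
R3 ← R3 / (101/15).
R1 ← R1 − 10/3·R3.
R2 ← R2 − 3·R3.
Rank is 3 with 4 unknowns, leaving s free.

infinitely many solutions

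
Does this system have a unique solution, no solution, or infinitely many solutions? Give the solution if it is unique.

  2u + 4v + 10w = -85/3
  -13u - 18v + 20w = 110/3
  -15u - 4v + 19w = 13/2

Row-reduce the augmented matrix:
R1 ← R1 / (2).
R2 ← R2 + 13·R1.
R3 ← R3 + 15·R1.
R2 ← R2 / (8).
R1 ← R1 − 2·R2.
R3 ← R3 − 26·R2.
R3 ← R3 / (-729/4).
R1 ← R1 + 65/4·R3.
R2 ← R2 − 85/8·R3.
Reading off the reduced rows gives u = -5/3, v = -5/2, w = -3/2.

u = -5/3, v = -5/2, w = -3/2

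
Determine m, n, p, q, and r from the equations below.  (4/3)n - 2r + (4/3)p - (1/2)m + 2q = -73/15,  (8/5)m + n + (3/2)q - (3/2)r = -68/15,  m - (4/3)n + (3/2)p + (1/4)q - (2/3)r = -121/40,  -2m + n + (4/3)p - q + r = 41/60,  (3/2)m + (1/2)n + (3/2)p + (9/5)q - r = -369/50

m = -4/3, n = -3/4, p = -7/4, q = -8/5, r = -1/2

Row-reduce the augmented matrix:
R1 ← R1 / (-1/2).
R2 ← R2 − 8/5·R1.
R3 ← R3 − 1·R1.
R4 ← R4 + 2·R1.
R5 ← R5 − 3/2·R1.
R2 ← R2 / (79/15).
R1 ← R1 + 8/3·R2.
R3 ← R3 − 4/3·R2.
R4 ← R4 + 13/3·R2.
R5 ← R5 − 9/2·R2.
R3 ← R3 / (1463/474).
R1 ← R1 + 40/79·R3.
R2 ← R2 − 64/79·R3.
R4 ← R4 + 116/237·R3.
R5 ← R5 − 293/158·R3.
R4 ← R4 / (-6271/2926).
R1 ← R1 − 540/1463·R4.
R2 ← R2 − 2661/2926·R4.
R3 ← R3 − 2133/2926·R4.
R5 ← R5 + 2208/7315·R4.
R5 ← R5 / (132901/125420).
R1 ← R1 + 500/6271·R5.
R2 ← R2 − 510/6271·R5.
R3 ← R3 + 1975/12542·R5.
R4 ← R4 + 18233/18813·R5.
Reading off the reduced rows gives m = -4/3, n = -3/4, p = -7/4, q = -8/5, r = -1/2.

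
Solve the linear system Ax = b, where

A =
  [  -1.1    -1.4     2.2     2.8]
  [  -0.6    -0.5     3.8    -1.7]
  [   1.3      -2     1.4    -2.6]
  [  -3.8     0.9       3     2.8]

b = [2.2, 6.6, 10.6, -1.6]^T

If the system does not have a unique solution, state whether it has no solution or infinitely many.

x_1 = -2, x_2 = -4, x_3 = 0, x_4 = -2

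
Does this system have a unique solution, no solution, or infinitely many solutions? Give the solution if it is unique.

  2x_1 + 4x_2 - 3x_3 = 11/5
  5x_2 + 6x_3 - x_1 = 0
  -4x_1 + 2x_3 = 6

x_1 = -2, x_2 = 4/5, x_3 = -1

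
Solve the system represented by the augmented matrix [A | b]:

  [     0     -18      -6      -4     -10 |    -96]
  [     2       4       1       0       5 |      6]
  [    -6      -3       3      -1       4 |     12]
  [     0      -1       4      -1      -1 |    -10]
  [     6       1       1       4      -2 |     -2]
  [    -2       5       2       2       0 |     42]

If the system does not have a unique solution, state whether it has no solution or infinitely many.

Row-reduce the augmented matrix:
Swap R1 and R2.
R1 ← R1 / (2).
R3 ← R3 + 6·R1.
R5 ← R5 − 6·R1.
R6 ← R6 + 2·R1.
R2 ← R2 / (-18).
R1 ← R1 − 2·R2.
R3 ← R3 − 9·R2.
R4 ← R4 + 1·R2.
R5 ← R5 + 11·R2.
R6 ← R6 − 9·R2.
R3 ← R3 / (3).
R1 ← R1 + 1/6·R3.
R2 ← R2 − 1/3·R3.
R4 ← R4 − 13/3·R3.
R5 ← R5 − 5/3·R3.
R4 ← R4 / (32/9).
R1 ← R1 + 11/18·R4.
R2 ← R2 − 5/9·R4.
R3 ← R3 + 1·R4.
R5 ← R5 − 73/9·R4.
R5 ← R5 / (1367/48).
R1 ← R1 + 133/96·R5.
R2 ← R2 − 107/48·R5.
R3 ← R3 + 55/48·R5.
R4 ← R4 + 93/16·R5.
R6 reduces to 0 = 0, so the extra equation is consistent.
Reading off the reduced rows gives x_1 = -5, x_2 = 4, x_3 = 0, x_4 = 6, x_5 = 0.

x_1 = -5, x_2 = 4, x_3 = 0, x_4 = 6, x_5 = 0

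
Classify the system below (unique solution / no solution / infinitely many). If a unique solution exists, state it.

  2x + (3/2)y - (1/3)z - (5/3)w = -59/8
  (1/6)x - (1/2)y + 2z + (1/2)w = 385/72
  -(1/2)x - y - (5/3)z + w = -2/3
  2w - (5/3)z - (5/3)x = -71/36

x = -5/3, y = -11/4, z = 9/4, w = -1/2

Row-reduce the augmented matrix:
R1 ← R1 / (2).
R2 ← R2 − 1/6·R1.
R3 ← R3 + 1/2·R1.
R4 ← R4 + 5/3·R1.
R2 ← R2 / (-5/8).
R1 ← R1 − 3/4·R2.
R3 ← R3 + 5/8·R2.
R4 ← R4 − 5/4·R2.
R3 ← R3 / (-34/9).
R1 ← R1 − 34/15·R3.
R2 ← R2 + 146/45·R3.
R4 ← R4 − 19/9·R3.
R4 ← R4 / (379/204).
R1 ← R1 + 1/10·R4.
R2 ← R2 + 497/510·R4.
R3 ← R3 − 1/68·R4.
Reading off the reduced rows gives x = -5/3, y = -11/4, z = 9/4, w = -1/2.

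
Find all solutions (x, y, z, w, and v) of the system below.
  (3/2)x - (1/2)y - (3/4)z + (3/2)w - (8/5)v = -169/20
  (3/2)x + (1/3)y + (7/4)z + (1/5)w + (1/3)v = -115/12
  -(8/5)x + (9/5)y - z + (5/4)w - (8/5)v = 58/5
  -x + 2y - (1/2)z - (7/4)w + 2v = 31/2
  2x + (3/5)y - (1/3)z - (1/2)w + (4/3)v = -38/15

Row-reduce the augmented matrix:
R1 ← R1 / (3/2).
R2 ← R2 − 3/2·R1.
R3 ← R3 + 8/5·R1.
R4 ← R4 + 1·R1.
R5 ← R5 − 2·R1.
R2 ← R2 / (5/6).
R1 ← R1 + 1/3·R2.
R3 ← R3 − 19/15·R2.
R4 ← R4 − 5/3·R2.
R5 ← R5 − 19/15·R2.
R3 ← R3 / (-28/5).
R1 ← R1 − 1/2·R3.
R2 ← R2 − 3·R3.
R4 ← R4 + 6·R3.
R5 ← R5 + 47/15·R3.
R4 ← R4 / (-4649/1400).
R1 ← R1 − 5101/5600·R4.
R2 ← R2 − 2871/2800·R4.
R3 ← R3 + 2413/2800·R4.
R5 ← R5 + 135419/42000·R4.
R5 ← R5 / (43407/116225).
R1 ← R1 − 25093/139470·R5.
R2 ← R2 − 3131/23245·R5.
R3 ← R3 − 3253/23245·R5.
R4 ← R4 + 15784/13947·R5.
Reading off the reduced rows gives x = -4, y = 3, z = -3, w = 0, v = 2.

x = -4, y = 3, z = -3, w = 0, v = 2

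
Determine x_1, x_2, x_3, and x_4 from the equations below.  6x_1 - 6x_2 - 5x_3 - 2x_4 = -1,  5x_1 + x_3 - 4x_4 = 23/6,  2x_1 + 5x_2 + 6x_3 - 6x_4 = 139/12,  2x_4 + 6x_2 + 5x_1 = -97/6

Row-reduce the augmented matrix:
R1 ← R1 / (6).
R2 ← R2 − 5·R1.
R3 ← R3 − 2·R1.
R4 ← R4 − 5·R1.
R2 ← R2 / (5).
R1 ← R1 + 1·R2.
R3 ← R3 − 7·R2.
R4 ← R4 − 11·R2.
R3 ← R3 / (13/30).
R1 ← R1 − 1/5·R3.
R2 ← R2 − 31/30·R3.
R4 ← R4 + 36/5·R3.
R4 ← R4 / (-332/13).
R1 ← R1 − 2/13·R4.
R2 ← R2 − 58/13·R4.
R3 ← R3 + 62/13·R4.
Reading off the reduced rows gives x_1 = -4/3, x_2 = -3/4, x_3 = 1/2, x_4 = -5/2.

x_1 = -4/3, x_2 = -3/4, x_3 = 1/2, x_4 = -5/2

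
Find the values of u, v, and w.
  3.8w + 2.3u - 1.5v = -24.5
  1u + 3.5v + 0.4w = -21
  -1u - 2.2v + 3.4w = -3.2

u = -5, v = -4, w = -5

Row-reduce the augmented matrix:
R1 ← R1 / (23/10).
R2 ← R2 − 1·R1.
R3 ← R3 + 1·R1.
R2 ← R2 / (191/46).
R1 ← R1 + 15/23·R2.
R3 ← R3 + 328/115·R2.
R3 ← R3 / (20017/4775).
R1 ← R1 − 278/191·R3.
R2 ← R2 + 288/955·R3.
Reading off the reduced rows gives u = -5, v = -4, w = -5.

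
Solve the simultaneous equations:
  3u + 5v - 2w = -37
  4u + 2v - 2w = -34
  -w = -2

u = -6, v = -3, w = 2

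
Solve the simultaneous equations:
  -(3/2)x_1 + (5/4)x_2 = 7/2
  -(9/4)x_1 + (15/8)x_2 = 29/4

no solution

Row-reduce:
R1 ← R1 / (-3/2).
R2 ← R2 + 9/4·R1.
Row 2 reduces to 0 = 2, a contradiction. The system is inconsistent.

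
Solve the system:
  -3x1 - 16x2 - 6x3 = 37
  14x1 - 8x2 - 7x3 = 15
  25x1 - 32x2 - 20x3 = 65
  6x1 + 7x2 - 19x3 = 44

no solution

Row-reduce:
R1 ← R1 / (-3).
R2 ← R2 − 14·R1.
R3 ← R3 − 25·R1.
R4 ← R4 − 6·R1.
R2 ← R2 / (-248/3).
R1 ← R1 − 16/3·R2.
R3 ← R3 + 496/3·R2.
R4 ← R4 + 25·R2.
Swap R3 and R4.
R3 ← R3 / (-5063/248).
R1 ← R1 + 8/31·R3.
R2 ← R2 − 105/248·R3.
Row 4 reduces to 0 = -2, a contradiction. The system is inconsistent.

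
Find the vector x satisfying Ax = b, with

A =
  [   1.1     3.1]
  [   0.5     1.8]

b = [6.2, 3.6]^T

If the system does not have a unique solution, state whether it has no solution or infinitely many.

Row-reduce the augmented matrix:
R1 ← R1 / (11/10).
R2 ← R2 − 1/2·R1.
R2 ← R2 / (43/110).
R1 ← R1 − 31/11·R2.
Reading off the reduced rows gives x_1 = 0, x_2 = 2.

x_1 = 0, x_2 = 2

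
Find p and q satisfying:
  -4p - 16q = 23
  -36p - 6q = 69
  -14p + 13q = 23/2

Row-reduce the augmented matrix:
R1 ← R1 / (-4).
R2 ← R2 + 36·R1.
R3 ← R3 + 14·R1.
R2 ← R2 / (138).
R1 ← R1 − 4·R2.
R3 ← R3 − 69·R2.
R3 reduces to 0 = 0, so the extra equation is consistent.
Reading off the reduced rows gives p = -7/4, q = -1.

p = -7/4, q = -1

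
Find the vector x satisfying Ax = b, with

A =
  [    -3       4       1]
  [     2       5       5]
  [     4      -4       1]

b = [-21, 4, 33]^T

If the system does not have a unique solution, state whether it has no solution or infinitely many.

x_1 = 2, x_2 = -5, x_3 = 5

Row-reduce the augmented matrix:
R1 ← R1 / (-3).
R2 ← R2 − 2·R1.
R3 ← R3 − 4·R1.
R2 ← R2 / (23/3).
R1 ← R1 + 4/3·R2.
R3 ← R3 − 4/3·R2.
R3 ← R3 / (31/23).
R1 ← R1 − 15/23·R3.
R2 ← R2 − 17/23·R3.
Reading off the reduced rows gives x_1 = 2, x_2 = -5, x_3 = 5.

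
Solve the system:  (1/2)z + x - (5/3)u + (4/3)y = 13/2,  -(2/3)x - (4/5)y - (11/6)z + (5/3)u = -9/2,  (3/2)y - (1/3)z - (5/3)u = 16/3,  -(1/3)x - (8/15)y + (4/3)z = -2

Row-reduce:
R2 ← R2 + 2/3·R1.
R4 ← R4 + 1/3·R1.
R2 ← R2 / (4/45).
R1 ← R1 − 4/3·R2.
R3 ← R3 − 3/2·R2.
R4 ← R4 + 4/45·R2.
R3 ← R3 / (1199/48).
R1 ← R1 − 23·R3.
R2 ← R2 + 135/8·R3.
Rank is 3 with 4 unknowns, leaving u free.

infinitely many solutions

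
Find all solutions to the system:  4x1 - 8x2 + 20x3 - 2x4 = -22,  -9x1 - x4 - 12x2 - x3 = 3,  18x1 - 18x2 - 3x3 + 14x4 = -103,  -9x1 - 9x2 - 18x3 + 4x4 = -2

Row-reduce the augmented matrix:
R1 ← R1 / (4).
R2 ← R2 + 9·R1.
R3 ← R3 − 18·R1.
R4 ← R4 + 9·R1.
R2 ← R2 / (-30).
R1 ← R1 + 2·R2.
R3 ← R3 − 18·R2.
R4 ← R4 + 27·R2.
R3 ← R3 / (-333/5).
R1 ← R1 − 31/15·R3.
R2 ← R2 + 22/15·R3.
R4 ← R4 + 63/5·R3.
R4 ← R4 / (107/148).
R1 ← R1 − 955/1998·R4.
R2 ← R2 + 1001/3996·R4.
R3 ← R3 + 197/666·R4.
Reading off the reduced rows gives x1 = -1, x2 = 1, x3 = -1, x4 = -5.

x1 = -1, x2 = 1, x3 = -1, x4 = -5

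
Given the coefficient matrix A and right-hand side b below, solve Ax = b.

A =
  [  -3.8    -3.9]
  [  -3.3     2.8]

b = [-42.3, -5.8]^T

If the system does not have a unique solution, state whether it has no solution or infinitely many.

x_1 = 6, x_2 = 5

Row-reduce the augmented matrix:
R1 ← R1 / (-19/5).
R2 ← R2 + 33/10·R1.
R2 ← R2 / (2351/380).
R1 ← R1 − 39/38·R2.
Reading off the reduced rows gives x_1 = 6, x_2 = 5.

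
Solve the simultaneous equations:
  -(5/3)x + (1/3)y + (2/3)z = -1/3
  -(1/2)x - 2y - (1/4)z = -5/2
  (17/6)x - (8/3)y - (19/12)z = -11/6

infinitely many solutions

Row-reduce:
R1 ← R1 / (-5/3).
R2 ← R2 + 1/2·R1.
R3 ← R3 − 17/6·R1.
R2 ← R2 / (-21/10).
R1 ← R1 + 1/5·R2.
R3 ← R3 + 21/10·R2.
Rank is 2 with 3 unknowns, leaving z free.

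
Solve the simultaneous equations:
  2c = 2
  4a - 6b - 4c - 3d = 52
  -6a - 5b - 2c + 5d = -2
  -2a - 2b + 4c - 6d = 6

Row-reduce the augmented matrix:
Swap R1 and R2.
R1 ← R1 / (4).
R3 ← R3 + 6·R1.
R4 ← R4 + 2·R1.
Swap R2 and R3.
R2 ← R2 / (-14).
R1 ← R1 + 3/2·R2.
R4 ← R4 + 5·R2.
R3 ← R3 / (2).
R1 ← R1 + 1/7·R3.
R2 ← R2 − 4/7·R3.
R4 ← R4 − 34/7·R3.
R4 ← R4 / (-215/28).
R1 ← R1 + 45/56·R4.
R2 ← R2 + 1/28·R4.
Reading off the reduced rows gives a = 5, b = -6, c = 1, d = 0.

a = 5, b = -6, c = 1, d = 0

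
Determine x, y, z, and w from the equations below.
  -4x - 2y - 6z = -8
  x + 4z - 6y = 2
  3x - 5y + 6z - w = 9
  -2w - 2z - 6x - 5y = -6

x = 2, y = 0, z = 0, w = -3

Row-reduce the augmented matrix:
R1 ← R1 / (-4).
R2 ← R2 − 1·R1.
R3 ← R3 − 3·R1.
R4 ← R4 + 6·R1.
R2 ← R2 / (-13/2).
R1 ← R1 − 1/2·R2.
R3 ← R3 + 13/2·R2.
R4 ← R4 + 2·R2.
R3 ← R3 / (-1).
R1 ← R1 − 22/13·R3.
R2 ← R2 + 5/13·R3.
R4 ← R4 − 81/13·R3.
R4 ← R4 / (-107/13).
R1 ← R1 + 22/13·R4.
R2 ← R2 − 5/13·R4.
R3 ← R3 − 1·R4.
Reading off the reduced rows gives x = 2, y = 0, z = 0, w = -3.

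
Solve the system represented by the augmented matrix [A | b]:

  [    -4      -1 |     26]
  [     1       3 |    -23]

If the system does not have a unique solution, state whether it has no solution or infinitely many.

x_1 = -5, x_2 = -6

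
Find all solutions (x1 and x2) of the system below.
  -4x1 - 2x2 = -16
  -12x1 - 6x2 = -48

infinitely many solutions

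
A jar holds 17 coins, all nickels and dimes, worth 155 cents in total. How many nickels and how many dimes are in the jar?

Let n = nickels, d = dimes.
  n + d = 17
  5n + 10d = 155
Row-reduce the augmented matrix:
R2 ← R2 − 5·R1.
R2 ← R2 / (5).
R1 ← R1 − 1·R2.
Reading off the reduced rows gives n = 3, d = 14.

nickels: 3, dimes: 14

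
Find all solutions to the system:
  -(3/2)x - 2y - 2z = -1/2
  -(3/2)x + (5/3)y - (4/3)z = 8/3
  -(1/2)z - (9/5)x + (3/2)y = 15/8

Row-reduce the augmented matrix:
R1 ← R1 / (-3/2).
R2 ← R2 + 3/2·R1.
R3 ← R3 + 9/5·R1.
R2 ← R2 / (11/3).
R1 ← R1 − 4/3·R2.
R3 ← R3 − 39/10·R2.
R3 ← R3 / (131/110).
R1 ← R1 − 12/11·R3.
R2 ← R2 − 2/11·R3.
Reading off the reduced rows gives x = 0, y = 1, z = -3/4.

x = 0, y = 1, z = -3/4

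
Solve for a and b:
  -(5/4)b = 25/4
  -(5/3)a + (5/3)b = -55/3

Row-reduce the augmented matrix:
Swap R1 and R2.
R1 ← R1 / (-5/3).
R2 ← R2 / (-5/4).
R1 ← R1 + 1·R2.
Reading off the reduced rows gives a = 6, b = -5.

a = 6, b = -5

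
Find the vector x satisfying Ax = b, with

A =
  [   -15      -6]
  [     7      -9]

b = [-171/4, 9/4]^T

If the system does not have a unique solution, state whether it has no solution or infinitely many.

x_1 = 9/4, x_2 = 3/2

Row-reduce the augmented matrix:
R1 ← R1 / (-15).
R2 ← R2 − 7·R1.
R2 ← R2 / (-59/5).
R1 ← R1 − 2/5·R2.
Reading off the reduced rows gives x_1 = 9/4, x_2 = 3/2.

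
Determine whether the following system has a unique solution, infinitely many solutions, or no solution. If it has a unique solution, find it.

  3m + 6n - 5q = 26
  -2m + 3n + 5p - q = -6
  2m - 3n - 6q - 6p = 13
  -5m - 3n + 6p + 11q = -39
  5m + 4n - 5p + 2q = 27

m = 5, n = 1, p = 0, q = -1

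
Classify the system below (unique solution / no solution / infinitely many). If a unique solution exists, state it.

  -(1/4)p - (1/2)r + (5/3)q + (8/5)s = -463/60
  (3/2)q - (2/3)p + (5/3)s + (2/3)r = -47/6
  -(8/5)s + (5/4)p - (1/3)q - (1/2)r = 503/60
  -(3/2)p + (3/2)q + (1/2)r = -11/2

p = 3, q = -1, r = 1, s = -3

Row-reduce the augmented matrix:
R1 ← R1 / (-1/4).
R2 ← R2 + 2/3·R1.
R3 ← R3 − 5/4·R1.
R4 ← R4 + 3/2·R1.
R2 ← R2 / (-53/18).
R1 ← R1 + 20/3·R2.
R3 ← R3 − 8·R2.
R4 ← R4 + 17/2·R2.
R3 ← R3 / (129/53).
R1 ← R1 + 134/53·R3.
R2 ← R2 + 36/53·R3.
R4 ← R4 + 241/106·R3.
R4 ← R4 / (-1751/645).
R1 ← R1 + 776/645·R4.
R2 ← R2 − 30/43·R4.
R3 ← R3 + 176/645·R4.
Reading off the reduced rows gives p = 3, q = -1, r = 1, s = -3.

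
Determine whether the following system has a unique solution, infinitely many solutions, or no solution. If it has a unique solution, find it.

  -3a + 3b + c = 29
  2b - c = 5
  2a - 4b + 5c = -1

a = -3, b = 5, c = 5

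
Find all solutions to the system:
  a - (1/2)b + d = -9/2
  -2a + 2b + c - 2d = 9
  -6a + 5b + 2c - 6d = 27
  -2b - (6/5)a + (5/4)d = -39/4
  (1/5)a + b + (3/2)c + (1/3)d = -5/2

Row-reduce the augmented matrix:
R2 ← R2 + 2·R1.
R3 ← R3 + 6·R1.
R4 ← R4 + 6/5·R1.
R5 ← R5 − 1/5·R1.
R1 ← R1 + 1/2·R2.
R3 ← R3 − 2·R2.
R4 ← R4 + 13/5·R2.
R5 ← R5 − 11/10·R2.
Swap R3 and R4.
R3 ← R3 / (13/5).
R1 ← R1 − 1/2·R3.
R2 ← R2 − 1·R3.
R5 ← R5 − 2/5·R3.
Swap R4 and R5.
R4 ← R4 / (-19/78).
R1 ← R1 − 55/104·R4.
R2 ← R2 + 49/52·R4.
R3 ← R3 − 49/52·R4.
R5 reduces to 0 = 0, so the extra equation is consistent.
Reading off the reduced rows gives a = 0, b = 3, c = -3, d = -3.

a = 0, b = 3, c = -3, d = -3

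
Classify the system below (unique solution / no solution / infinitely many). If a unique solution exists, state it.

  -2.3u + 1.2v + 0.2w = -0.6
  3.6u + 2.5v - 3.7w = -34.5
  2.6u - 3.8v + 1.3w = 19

u = -2, v = -5, w = 4

Row-reduce the augmented matrix:
R1 ← R1 / (-23/10).
R2 ← R2 − 18/5·R1.
R3 ← R3 − 13/5·R1.
R2 ← R2 / (1007/230).
R1 ← R1 + 12/23·R2.
R3 ← R3 + 281/115·R2.
R3 ← R3 / (-193/530).
R1 ← R1 + 26/53·R3.
R2 ← R2 + 41/53·R3.
Reading off the reduced rows gives u = -2, v = -5, w = 4.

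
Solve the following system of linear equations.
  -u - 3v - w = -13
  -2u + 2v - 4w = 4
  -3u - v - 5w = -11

no solution

Row-reduce:
R1 ← R1 / (-1).
R2 ← R2 + 2·R1.
R3 ← R3 + 3·R1.
R2 ← R2 / (8).
R1 ← R1 − 3·R2.
R3 ← R3 − 8·R2.
Row 3 reduces to 0 = -2, a contradiction. The system is inconsistent.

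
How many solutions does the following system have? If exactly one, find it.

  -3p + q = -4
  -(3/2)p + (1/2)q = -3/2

Row-reduce:
R1 ← R1 / (-3).
R2 ← R2 + 3/2·R1.
Row 2 reduces to 0 = 1/2, a contradiction. The system is inconsistent.

no solution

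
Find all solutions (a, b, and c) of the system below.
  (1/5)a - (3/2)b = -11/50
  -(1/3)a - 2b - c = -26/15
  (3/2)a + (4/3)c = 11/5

Row-reduce the augmented matrix:
R1 ← R1 / (1/5).
R2 ← R2 + 1/3·R1.
R3 ← R3 − 3/2·R1.
R2 ← R2 / (-9/2).
R1 ← R1 + 15/2·R2.
R3 ← R3 − 45/4·R2.
R3 ← R3 / (-7/6).
R1 ← R1 − 5/3·R3.
R2 ← R2 − 2/9·R3.
Reading off the reduced rows gives a = 2/5, b = 1/5, c = 6/5.

a = 2/5, b = 1/5, c = 6/5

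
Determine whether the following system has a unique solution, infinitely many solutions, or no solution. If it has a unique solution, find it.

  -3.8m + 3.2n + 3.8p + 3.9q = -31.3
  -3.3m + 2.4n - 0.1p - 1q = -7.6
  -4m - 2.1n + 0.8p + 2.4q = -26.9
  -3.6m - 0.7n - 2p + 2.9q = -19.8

m = 4, n = 1, p = -2, q = -3

Row-reduce the augmented matrix:
R1 ← R1 / (-19/5).
R2 ← R2 + 33/10·R1.
R3 ← R3 + 4·R1.
R4 ← R4 + 18/5·R1.
R2 ← R2 / (-36/95).
R1 ← R1 + 16/19·R2.
R3 ← R3 + 1039/190·R2.
R4 ← R4 + 709/190·R2.
R3 ← R3 / (16511/360).
R1 ← R1 − 59/9·R3.
R2 ← R2 − 323/36·R3.
R4 ← R4 − 10037/360·R3.
R4 ← R4 / (163703/33022).
R1 ← R1 + 5447/66044·R4.
R2 ← R2 + 412/869·R4.
R3 ← R3 − 88703/66044·R4.
Reading off the reduced rows gives m = 4, n = 1, p = -2, q = -3.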